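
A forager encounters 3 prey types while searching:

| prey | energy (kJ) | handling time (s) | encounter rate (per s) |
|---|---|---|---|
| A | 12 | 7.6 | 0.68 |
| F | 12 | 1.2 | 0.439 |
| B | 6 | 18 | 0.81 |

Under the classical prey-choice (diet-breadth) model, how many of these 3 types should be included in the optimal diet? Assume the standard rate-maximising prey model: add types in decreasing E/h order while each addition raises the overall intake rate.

Rank by E/h (kJ/s): F 10, A 1.58, B 0.333. Include each in turn until the next type's E/h falls below the running intake rate.
Rate on top 1: 3.45. A: 1.58 < 3.45 → exclude; stop.
Optimal diet: F — 1 of 3 types.

1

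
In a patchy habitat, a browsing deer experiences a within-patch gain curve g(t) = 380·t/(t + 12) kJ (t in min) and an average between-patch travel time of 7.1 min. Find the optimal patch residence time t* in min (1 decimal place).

Optimal t* satisfies g'(t*) = g(t*)/(T + t*).
g'(t) = 380·12/(t + 12)². Setting 380·12/(t+12)² = 380t/[(t+12)(7.1+t)] gives 12(7.1+t) = t(t+12), so t² = 12×7.1 = 85.2.
t* = √85.2 = 9.23 min.

9.2 min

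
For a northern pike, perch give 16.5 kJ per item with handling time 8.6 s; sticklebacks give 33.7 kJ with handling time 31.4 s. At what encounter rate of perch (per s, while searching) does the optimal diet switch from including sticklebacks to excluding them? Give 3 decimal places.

At the threshold, the rate on perch alone equals the profitability of sticklebacks: λ·16.5/(1 + λ·8.6) = 33.7/31.4 = 1.073.
Rearranging, λ(16.5 − 1.073×8.6) = 1.073, so λ = 1.073/7.27 = 0.1476 per s.

0.148 per s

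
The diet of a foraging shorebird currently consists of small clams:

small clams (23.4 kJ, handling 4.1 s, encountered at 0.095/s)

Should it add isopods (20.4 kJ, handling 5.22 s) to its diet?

Yes

Current rate: (0.095×23.4)/(1 + 0.095×4.1) = 1.6 kJ/s.
Profitability of isopods: 20.4/5.22 = 3.908 kJ/s.
3.908 > 1.6, so adding isopods raises the average — include it.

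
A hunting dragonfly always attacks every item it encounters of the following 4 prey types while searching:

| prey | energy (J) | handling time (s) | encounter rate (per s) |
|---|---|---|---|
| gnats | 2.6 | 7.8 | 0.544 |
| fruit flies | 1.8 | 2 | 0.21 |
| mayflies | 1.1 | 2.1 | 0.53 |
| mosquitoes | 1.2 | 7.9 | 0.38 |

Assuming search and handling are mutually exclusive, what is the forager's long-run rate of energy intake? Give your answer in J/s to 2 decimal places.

0.29 J/s

R = Σλ_iE_i / (1 + Σλ_ih_i)
Numerator: 0.544×2.6 + 0.21×1.8 + 0.53×1.1 + 0.38×1.2 = 2.831
Denominator: 1 + 0.544×7.8 + 0.21×2 + 0.53×2.1 + 0.38×7.9 = 9.778
R = 2.831/9.778 = 0.2896 J/s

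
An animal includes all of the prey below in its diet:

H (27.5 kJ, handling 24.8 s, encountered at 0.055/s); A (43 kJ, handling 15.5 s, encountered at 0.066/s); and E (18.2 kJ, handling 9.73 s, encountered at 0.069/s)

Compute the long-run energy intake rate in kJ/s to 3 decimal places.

R = Σλ_iE_i / (1 + Σλ_ih_i)
Numerator: 0.055×27.5 + 0.066×43 + 0.069×18.2 = 5.606
Denominator: 1 + 0.055×24.8 + 0.066×15.5 + 0.069×9.73 = 4.058
R = 5.606/4.058 = 1.381 kJ/s

1.381 kJ/s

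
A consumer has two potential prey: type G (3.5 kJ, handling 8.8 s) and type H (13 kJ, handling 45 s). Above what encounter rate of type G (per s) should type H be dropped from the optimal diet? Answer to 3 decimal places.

0.302 per s

The zero-one rule: include type H iff E₂/h₂ > λE₁/(1+λh₁). Equality gives the switch point.
λE₁h₂ = E₂ + λE₂h₁ ⇒ λ = E₂/(E₁h₂ − E₂h₁) = 13/(157.5 − 114.4) = 0.3016 per s.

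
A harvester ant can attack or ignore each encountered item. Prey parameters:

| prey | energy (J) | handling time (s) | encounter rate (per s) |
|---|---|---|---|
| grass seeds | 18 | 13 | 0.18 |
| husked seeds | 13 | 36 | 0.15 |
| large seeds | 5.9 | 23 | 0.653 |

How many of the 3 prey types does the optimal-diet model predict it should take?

E/h in descending order: grass seeds 1.38, husked seeds 0.361, large seeds 0.257 J/s. The optimal diet is the largest prefix of this list for which every included type satisfies E_i/h_i > R on the types above it.
Rate on top 1: 0.9701. husked seeds: 0.361 < 0.9701 → exclude; stop.
Optimal diet: grass seeds — 1 of 3 types.

1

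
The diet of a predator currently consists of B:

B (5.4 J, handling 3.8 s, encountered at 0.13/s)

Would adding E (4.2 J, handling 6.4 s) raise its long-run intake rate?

On B alone, R = ΣλE/(1+Σλh) = 0.702/1.494 = 0.4699 J/s.
Profitability of E: 4.2/6.4 = 0.6562 J/s.
Since 0.6562 > R, including E increases the long-run rate.

Yes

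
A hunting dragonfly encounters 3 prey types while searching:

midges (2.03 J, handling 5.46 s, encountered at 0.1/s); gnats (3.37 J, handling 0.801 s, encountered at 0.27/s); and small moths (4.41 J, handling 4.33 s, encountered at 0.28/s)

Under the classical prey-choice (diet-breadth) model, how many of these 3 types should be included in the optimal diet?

2

Rank by E/h (J/s): gnats 4.21, small moths 1.02, midges 0.372. Include each in turn until the next type's E/h falls below the running intake rate.
Rate on top 1: 0.7481. small moths: 1.02 > 0.7481 → include.
Rate on top 2: 0.8831. midges: 0.372 < 0.8831 → exclude; stop.
Optimal diet: gnats, small moths — 2 of 3 types.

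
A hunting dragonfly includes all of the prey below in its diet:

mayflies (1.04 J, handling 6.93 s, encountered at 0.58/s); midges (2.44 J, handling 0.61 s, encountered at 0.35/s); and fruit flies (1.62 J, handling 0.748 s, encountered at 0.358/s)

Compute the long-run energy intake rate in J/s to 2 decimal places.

Energy encountered per unit search time: 0.58×1.04 + 0.35×2.44 + 0.358×1.62 = 2.037 J/s.
Handling time per unit search time: 0.58×6.93 + 0.35×0.61 + 0.358×0.748 = 4.501.
Rate = 2.037/(1 + 4.501) = 0.3703 J/s.

0.37 J/s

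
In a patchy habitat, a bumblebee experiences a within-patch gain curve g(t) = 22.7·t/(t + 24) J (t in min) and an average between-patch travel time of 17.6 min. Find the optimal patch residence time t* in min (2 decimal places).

Optimal t* satisfies g'(t*) = g(t*)/(T + t*).
g'(t) = 22.7·24/(t + 24)². Setting 22.7·24/(t+24)² = 22.7t/[(t+24)(17.6+t)] gives 24(17.6+t) = t(t+24), so t² = 24×17.6 = 422.4.
t* = √422.4 = 20.55 min.

20.55 min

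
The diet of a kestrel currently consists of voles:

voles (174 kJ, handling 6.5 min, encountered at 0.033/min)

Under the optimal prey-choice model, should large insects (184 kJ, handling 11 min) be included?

Yes

Current rate: (0.033×174)/(1 + 0.033×6.5) = 4.728 kJ/min.
Profitability of large insects: 184/11 = 16.73 kJ/min.
Since 16.73 > R, including large insects increases the long-run rate.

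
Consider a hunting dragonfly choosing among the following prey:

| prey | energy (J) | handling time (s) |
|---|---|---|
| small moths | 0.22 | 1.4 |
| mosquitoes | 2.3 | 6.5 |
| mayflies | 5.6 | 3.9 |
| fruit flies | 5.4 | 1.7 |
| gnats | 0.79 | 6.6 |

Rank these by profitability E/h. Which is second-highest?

In descending order of E/h:
fruit flies: 5.4/1.7 = 3.18 J/s
mayflies: 5.6/3.9 = 1.44 J/s
mosquitoes: 2.3/6.5 = 0.354 J/s
small moths: 0.22/1.4 = 0.157 J/s
gnats: 0.79/6.6 = 0.12 J/s

mayflies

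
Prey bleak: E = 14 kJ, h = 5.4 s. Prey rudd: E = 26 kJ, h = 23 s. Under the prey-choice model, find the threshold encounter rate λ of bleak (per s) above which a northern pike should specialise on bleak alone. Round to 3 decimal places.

The zero-one rule: include rudd iff E₂/h₂ > λE₁/(1+λh₁). Equality gives the switch point.
λE₁h₂ = E₂ + λE₂h₁ ⇒ λ = E₂/(E₁h₂ − E₂h₁) = 26/(322 − 140.4) = 0.1432 per s.

0.143 per s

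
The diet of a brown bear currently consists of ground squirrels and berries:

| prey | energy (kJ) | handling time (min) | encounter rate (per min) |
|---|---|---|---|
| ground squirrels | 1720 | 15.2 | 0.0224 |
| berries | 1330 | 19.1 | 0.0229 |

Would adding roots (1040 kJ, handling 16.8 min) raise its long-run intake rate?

On ground squirrels and berries alone, R = ΣλE/(1+Σλh) = 68.98/1.778 = 38.8 kJ/min.
roots: E/h = 1040/16.8 = 61.9 kJ/min.
Since 61.9 > R, including roots increases the long-run rate.

Yes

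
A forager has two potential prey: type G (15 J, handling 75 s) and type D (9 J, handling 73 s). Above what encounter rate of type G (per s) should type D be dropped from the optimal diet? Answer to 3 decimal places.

0.021 per s

At the threshold, the rate on type G alone equals the profitability of type D: λ·15/(1 + λ·75) = 9/73 = 0.1233.
Rearranging, λ(15 − 0.1233×75) = 0.1233, so λ = 0.1233/5.753 = 0.02143 per s.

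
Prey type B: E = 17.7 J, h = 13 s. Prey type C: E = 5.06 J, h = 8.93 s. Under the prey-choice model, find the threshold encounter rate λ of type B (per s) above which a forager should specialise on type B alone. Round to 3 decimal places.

At the threshold, the rate on type B alone equals the profitability of type C: λ·17.7/(1 + λ·13) = 5.06/8.93 = 0.5666.
Rearranging, λ(17.7 − 0.5666×13) = 0.5666, so λ = 0.5666/10.33 = 0.05483 per s.

0.055 per s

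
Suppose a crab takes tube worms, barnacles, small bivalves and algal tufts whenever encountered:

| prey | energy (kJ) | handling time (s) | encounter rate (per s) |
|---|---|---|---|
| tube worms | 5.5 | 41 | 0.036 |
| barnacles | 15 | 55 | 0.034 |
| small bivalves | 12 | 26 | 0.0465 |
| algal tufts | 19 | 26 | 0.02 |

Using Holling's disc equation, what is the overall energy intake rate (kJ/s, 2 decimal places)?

R = Σλ_iE_i / (1 + Σλ_ih_i)
Numerator: 0.036×5.5 + 0.034×15 + 0.0465×12 + 0.02×19 = 1.646
Denominator: 1 + 0.036×41 + 0.034×55 + 0.0465×26 + 0.02×26 = 6.075
R = 1.646/6.075 = 0.2709 kJ/s

0.27 kJ/s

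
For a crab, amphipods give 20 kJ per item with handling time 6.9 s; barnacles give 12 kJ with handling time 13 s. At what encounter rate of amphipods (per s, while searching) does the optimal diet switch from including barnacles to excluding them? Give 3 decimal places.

At the threshold, the rate on amphipods alone equals the profitability of barnacles: λ·20/(1 + λ·6.9) = 12/13 = 0.9231.
Rearranging, λ(20 − 0.9231×6.9) = 0.9231, so λ = 0.9231/13.63 = 0.06772 per s.

0.068 per s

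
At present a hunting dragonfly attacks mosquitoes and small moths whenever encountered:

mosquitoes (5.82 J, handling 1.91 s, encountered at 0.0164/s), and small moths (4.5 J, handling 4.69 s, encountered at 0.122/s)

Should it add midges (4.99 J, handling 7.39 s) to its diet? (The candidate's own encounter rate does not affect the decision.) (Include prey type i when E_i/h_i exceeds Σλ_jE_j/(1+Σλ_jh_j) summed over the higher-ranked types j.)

Yes

On mosquitoes and small moths alone, R = ΣλE/(1+Σλh) = 0.6444/1.604 = 0.4019 J/s.
midges: E/h = 4.99/7.39 = 0.6752 J/s.
0.6752 > 0.4019, so adding midges raises the average — include it.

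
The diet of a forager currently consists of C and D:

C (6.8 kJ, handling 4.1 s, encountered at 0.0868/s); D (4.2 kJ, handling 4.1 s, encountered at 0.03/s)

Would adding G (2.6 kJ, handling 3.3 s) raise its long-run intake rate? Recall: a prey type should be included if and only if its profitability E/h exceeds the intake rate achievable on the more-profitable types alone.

Yes

On C and D alone, R = ΣλE/(1+Σλh) = 0.7162/1.479 = 0.4843 kJ/s.
G: E/h = 2.6/3.3 = 0.7879 kJ/s.
0.7879 > 0.4843, so adding G raises the average — include it.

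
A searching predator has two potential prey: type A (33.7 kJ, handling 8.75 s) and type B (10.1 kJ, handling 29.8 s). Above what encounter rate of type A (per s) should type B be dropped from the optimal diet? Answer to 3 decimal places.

At the threshold, the rate on type A alone equals the profitability of type B: λ·33.7/(1 + λ·8.75) = 10.1/29.8 = 0.3389.
Rearranging, λ(33.7 − 0.3389×8.75) = 0.3389, so λ = 0.3389/30.73 = 0.01103 per s.

0.011 per s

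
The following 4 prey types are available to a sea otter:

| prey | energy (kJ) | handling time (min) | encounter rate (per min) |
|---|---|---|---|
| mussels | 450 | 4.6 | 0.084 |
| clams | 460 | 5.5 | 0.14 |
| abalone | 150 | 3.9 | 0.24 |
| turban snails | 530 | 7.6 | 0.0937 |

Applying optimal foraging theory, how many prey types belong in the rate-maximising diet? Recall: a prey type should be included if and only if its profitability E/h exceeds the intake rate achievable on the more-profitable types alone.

3

Profitabilities (E/h, kJ/min): mussels 97.8, clams 83.6, turban snails 69.7, abalone 38.5. Add prey in this order while the next type's profitability exceeds the intake rate on those already taken.
Rate on top 1: 27.26. clams: 83.6 > 27.26 → include.
Rate on top 2: 47.39. turban snails: 69.7 > 47.39 → include.
Rate on top 3: 52.94. abalone: 38.5 < 52.94 → exclude; stop.
Optimal diet: mussels, clams, turban snails — 3 of 4 types.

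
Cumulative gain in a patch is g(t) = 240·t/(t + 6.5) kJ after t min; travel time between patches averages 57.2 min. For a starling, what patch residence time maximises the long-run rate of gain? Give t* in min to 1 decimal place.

19.3 min

By the marginal value theorem, leave when the instantaneous gain rate g'(t) equals the habitat-wide average g(t)/(T + t).
g'(t) = 240·6.5/(t + 6.5)². Setting 240·6.5/(t+6.5)² = 240t/[(t+6.5)(57.2+t)] gives 6.5(57.2+t) = t(t+6.5), so t² = 6.5×57.2 = 371.8.
t* = √371.8 = 19.28 min.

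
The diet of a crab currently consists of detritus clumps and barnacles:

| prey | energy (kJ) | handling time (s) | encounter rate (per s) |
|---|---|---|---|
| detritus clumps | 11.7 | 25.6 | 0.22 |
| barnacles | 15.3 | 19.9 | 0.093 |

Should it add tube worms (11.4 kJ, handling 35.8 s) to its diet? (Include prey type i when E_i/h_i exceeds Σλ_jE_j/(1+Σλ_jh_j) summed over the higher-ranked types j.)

Current rate: (0.22×11.7 + 0.093×15.3)/(1 + 0.22×25.6 + 0.093×19.9) = 0.4712 kJ/s.
Profitability of tube worms: 11.4/35.8 = 0.3184 kJ/s.
Since 0.3184 < R, time spent handling tube worms is better spent searching.

No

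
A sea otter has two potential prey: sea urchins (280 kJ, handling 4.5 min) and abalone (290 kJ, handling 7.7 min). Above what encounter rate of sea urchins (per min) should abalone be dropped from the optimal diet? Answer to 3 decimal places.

The zero-one rule: include abalone iff E₂/h₂ > λE₁/(1+λh₁). Equality gives the switch point.
λE₁h₂ = E₂ + λE₂h₁ ⇒ λ = E₂/(E₁h₂ − E₂h₁) = 290/(2156 − 1305) = 0.3408 per min.

0.341 per min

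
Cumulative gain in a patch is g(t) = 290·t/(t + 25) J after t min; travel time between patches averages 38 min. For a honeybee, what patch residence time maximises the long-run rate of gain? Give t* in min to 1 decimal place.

Optimal t* satisfies g'(t*) = g(t*)/(T + t*).
g'(t) = 290·25/(t + 25)². Setting 290·25/(t+25)² = 290t/[(t+25)(38+t)] gives 25(38+t) = t(t+25), so t² = 25×38 = 950.
t* = √950 = 30.82 min.

30.8 min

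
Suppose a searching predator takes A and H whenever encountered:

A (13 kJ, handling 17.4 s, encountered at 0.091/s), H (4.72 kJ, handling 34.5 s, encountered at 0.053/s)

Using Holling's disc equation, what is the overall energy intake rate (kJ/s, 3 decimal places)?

R = (0.091×13 + 0.053×4.72) / (1 + 0.091×17.4 + 0.053×34.5) = 1.433/4.412 = 0.3248 kJ/s.

0.325 kJ/s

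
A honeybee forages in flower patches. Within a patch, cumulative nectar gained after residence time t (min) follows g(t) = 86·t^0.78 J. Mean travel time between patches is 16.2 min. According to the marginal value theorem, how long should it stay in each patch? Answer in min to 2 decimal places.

57.44 min

By the marginal value theorem, leave when the instantaneous gain rate g'(t) equals the habitat-wide average g(t)/(T + t).
g'(t) = 0.78·86·t^-0.22. Setting 0.78·86·t^-0.22 = 86·t^0.78/(16.2+t) gives 0.78(16.2+t) = t, so 0.22·t = 0.78×16.2.
t* = 0.78×16.2/0.22 = 57.44 min.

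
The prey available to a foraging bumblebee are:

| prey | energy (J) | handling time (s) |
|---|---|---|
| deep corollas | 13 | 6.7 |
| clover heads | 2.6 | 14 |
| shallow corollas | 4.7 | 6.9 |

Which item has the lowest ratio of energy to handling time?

In descending order of E/h:
deep corollas: 13/6.7 = 1.94 J/s
shallow corollas: 4.7/6.9 = 0.681 J/s
clover heads: 2.6/14 = 0.186 J/s

clover heads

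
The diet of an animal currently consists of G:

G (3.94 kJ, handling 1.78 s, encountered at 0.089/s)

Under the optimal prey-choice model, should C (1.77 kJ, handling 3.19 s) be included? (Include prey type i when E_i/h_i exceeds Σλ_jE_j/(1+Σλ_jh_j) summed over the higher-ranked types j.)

Current rate: (0.089×3.94)/(1 + 0.089×1.78) = 0.3027 kJ/s.
C: E/h = 1.77/3.19 = 0.5549 kJ/s.
Since 0.5549 > R, including C increases the long-run rate.

Yes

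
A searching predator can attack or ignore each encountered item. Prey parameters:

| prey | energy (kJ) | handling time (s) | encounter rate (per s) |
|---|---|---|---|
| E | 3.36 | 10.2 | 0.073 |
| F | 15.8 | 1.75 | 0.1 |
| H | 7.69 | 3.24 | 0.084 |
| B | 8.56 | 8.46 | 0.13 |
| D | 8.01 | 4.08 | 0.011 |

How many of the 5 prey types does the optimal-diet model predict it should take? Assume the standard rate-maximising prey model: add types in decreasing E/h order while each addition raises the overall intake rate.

3

Rank by E/h (kJ/s): F 9.03, H 2.37, D 1.96, B 1.01, E 0.329. Include each in turn until the next type's E/h falls below the running intake rate.
Rate on top 1: 1.345. H: 2.37 > 1.345 → include.
Rate on top 2: 1.538. D: 1.96 > 1.538 → include.
Rate on top 3: 1.551. B: 1.01 < 1.551 → exclude; stop.
Optimal diet: F, H, D — 3 of 5 types.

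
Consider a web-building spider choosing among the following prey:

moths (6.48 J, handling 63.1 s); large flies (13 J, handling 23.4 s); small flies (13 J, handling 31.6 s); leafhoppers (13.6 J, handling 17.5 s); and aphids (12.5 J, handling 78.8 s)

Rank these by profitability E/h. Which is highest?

leafhoppers

In descending order of E/h:
leafhoppers: 13.6/17.5 = 0.777 J/s
large flies: 13/23.4 = 0.556 J/s
small flies: 13/31.6 = 0.411 J/s
aphids: 12.5/78.8 = 0.159 J/s
moths: 6.48/63.1 = 0.103 J/s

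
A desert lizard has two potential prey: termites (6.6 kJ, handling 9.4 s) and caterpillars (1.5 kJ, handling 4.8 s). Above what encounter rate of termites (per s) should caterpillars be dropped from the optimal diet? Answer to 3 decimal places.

0.085 per s

At the threshold, the rate on termites alone equals the profitability of caterpillars: λ·6.6/(1 + λ·9.4) = 1.5/4.8 = 0.3125.
Rearranging, λ(6.6 − 0.3125×9.4) = 0.3125, so λ = 0.3125/3.662 = 0.08532 per s.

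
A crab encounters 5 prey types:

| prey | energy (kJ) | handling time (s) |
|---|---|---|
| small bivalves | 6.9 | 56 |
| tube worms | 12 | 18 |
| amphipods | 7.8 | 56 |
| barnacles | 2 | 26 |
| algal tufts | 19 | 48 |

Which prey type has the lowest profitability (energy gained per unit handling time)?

In descending order of E/h:
tube worms: 12/18 = 0.667 kJ/s
algal tufts: 19/48 = 0.396 kJ/s
amphipods: 7.8/56 = 0.139 kJ/s
small bivalves: 6.9/56 = 0.123 kJ/s
barnacles: 2/26 = 0.0769 kJ/s

barnacles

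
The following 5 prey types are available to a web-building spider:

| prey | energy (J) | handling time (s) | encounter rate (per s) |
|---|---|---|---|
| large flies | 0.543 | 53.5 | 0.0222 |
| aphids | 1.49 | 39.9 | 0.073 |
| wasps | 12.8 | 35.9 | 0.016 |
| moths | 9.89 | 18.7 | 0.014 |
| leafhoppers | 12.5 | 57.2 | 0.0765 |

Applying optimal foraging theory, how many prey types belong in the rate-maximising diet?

E/h in descending order: moths 0.529, wasps 0.357, leafhoppers 0.219, aphids 0.0373, large flies 0.0101 J/s. The optimal diet is the largest prefix of this list for which every included type satisfies E_i/h_i > R on the types above it.
Rate on top 1: 0.1097. wasps: 0.357 > 0.1097 → include.
Rate on top 2: 0.1869. leafhoppers: 0.219 > 0.1869 → include.
Rate on top 3: 0.2092. aphids: 0.0373 < 0.2092 → exclude; stop.
Optimal diet: moths, wasps, leafhoppers — 3 of 5 types.

3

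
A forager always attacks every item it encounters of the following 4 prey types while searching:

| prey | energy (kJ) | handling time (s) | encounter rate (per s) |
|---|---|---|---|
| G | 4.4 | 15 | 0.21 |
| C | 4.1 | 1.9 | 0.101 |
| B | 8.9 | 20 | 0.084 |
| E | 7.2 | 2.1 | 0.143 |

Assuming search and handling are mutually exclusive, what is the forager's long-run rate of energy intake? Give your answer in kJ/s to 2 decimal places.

0.49 kJ/s

R = (0.21×4.4 + 0.101×4.1 + 0.084×8.9 + 0.143×7.2) / (1 + 0.21×15 + 0.101×1.9 + 0.084×20 + 0.143×2.1) = 3.115/6.322 = 0.4928 kJ/s.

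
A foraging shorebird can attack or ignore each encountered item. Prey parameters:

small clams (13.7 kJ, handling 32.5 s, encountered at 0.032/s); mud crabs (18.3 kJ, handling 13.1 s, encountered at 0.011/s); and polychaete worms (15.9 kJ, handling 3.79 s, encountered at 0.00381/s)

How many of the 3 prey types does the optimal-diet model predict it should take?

Rank by E/h (kJ/s): polychaete worms 4.2, mud crabs 1.4, small clams 0.422. Include each in turn until the next type's E/h falls below the running intake rate.
Rate on top 1: 0.05972. mud crabs: 1.4 > 0.05972 → include.
Rate on top 2: 0.226. small clams: 0.422 > 0.226 → include.
Optimal diet: polychaete worms, mud crabs, small clams — 3 of 3 types.

3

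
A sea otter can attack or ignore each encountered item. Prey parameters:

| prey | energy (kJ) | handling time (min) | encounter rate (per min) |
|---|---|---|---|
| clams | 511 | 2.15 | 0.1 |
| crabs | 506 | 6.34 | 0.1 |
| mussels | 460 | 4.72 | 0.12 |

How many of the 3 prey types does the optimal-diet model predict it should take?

3

Profitabilities (E/h, kJ/min): clams 238, mussels 97.5, crabs 79.8. Add prey in this order while the next type's profitability exceeds the intake rate on those already taken.
Rate on top 1: 42.06. mussels: 97.5 > 42.06 → include.
Rate on top 2: 59.67. crabs: 79.8 > 59.67 → include.
Optimal diet: clams, mussels, crabs — 3 of 3 types.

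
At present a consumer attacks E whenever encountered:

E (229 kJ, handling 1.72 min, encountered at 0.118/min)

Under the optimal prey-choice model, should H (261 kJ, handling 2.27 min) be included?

Current rate: (0.118×229)/(1 + 0.118×1.72) = 22.46 kJ/min.
Profitability of H: 261/2.27 = 115 kJ/min.
Since 115 > R, including H increases the long-run rate.

Yes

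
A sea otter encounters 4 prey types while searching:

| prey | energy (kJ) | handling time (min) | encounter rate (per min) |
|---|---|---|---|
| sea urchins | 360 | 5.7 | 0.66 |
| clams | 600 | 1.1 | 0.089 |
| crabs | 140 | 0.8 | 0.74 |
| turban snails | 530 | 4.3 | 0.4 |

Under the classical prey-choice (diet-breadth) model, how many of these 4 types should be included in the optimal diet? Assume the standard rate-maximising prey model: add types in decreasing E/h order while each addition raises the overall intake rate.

3

Rank by E/h (kJ/min): clams 545, crabs 175, turban snails 123, sea urchins 63.2. Include each in turn until the next type's E/h falls below the running intake rate.
Rate on top 1: 48.64. crabs: 175 > 48.64 → include.
Rate on top 2: 92.9. turban snails: 123 > 92.9 → include.
Rate on top 3: 108.2. sea urchins: 63.2 < 108.2 → exclude; stop.
Optimal diet: clams, crabs, turban snails — 3 of 4 types.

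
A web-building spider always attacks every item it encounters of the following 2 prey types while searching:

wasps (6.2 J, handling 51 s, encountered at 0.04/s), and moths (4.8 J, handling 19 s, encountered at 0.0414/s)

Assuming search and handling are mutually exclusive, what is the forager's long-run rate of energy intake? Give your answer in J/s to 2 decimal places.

R = Σλ_iE_i / (1 + Σλ_ih_i)
Numerator: 0.04×6.2 + 0.0414×4.8 = 0.4467
Denominator: 1 + 0.04×51 + 0.0414×19 = 3.827
R = 0.4467/3.827 = 0.1167 J/s

0.12 J/s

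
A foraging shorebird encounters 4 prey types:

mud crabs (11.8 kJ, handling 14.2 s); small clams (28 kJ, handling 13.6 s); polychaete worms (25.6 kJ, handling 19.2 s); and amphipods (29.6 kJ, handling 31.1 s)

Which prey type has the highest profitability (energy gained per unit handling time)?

In descending order of E/h:
small clams: 28/13.6 = 2.06 kJ/s
polychaete worms: 25.6/19.2 = 1.33 kJ/s
amphipods: 29.6/31.1 = 0.952 kJ/s
mud crabs: 11.8/14.2 = 0.831 kJ/s

small clams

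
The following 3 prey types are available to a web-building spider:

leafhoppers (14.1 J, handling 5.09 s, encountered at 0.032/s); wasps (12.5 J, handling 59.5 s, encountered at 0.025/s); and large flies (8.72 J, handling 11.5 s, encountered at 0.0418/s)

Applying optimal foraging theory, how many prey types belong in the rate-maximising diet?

Profitabilities (E/h, J/s): leafhoppers 2.77, large flies 0.758, wasps 0.21. Add prey in this order while the next type's profitability exceeds the intake rate on those already taken.
Rate on top 1: 0.388. large flies: 0.758 > 0.388 → include.
Rate on top 2: 0.4963. wasps: 0.21 < 0.4963 → exclude; stop.
Optimal diet: leafhoppers, large flies — 2 of 3 types.

2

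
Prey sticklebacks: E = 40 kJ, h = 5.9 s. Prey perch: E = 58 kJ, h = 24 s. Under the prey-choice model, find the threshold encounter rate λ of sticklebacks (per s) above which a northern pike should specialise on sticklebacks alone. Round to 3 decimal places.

0.094 per s

Drop perch once their profitability E₂/h₂ falls below the rate achievable on sticklebacks alone: E₂/h₂ = λE₁/(1 + λh₁).
Solve for λ: λE₁h₂ = E₂(1 + λh₁) → λ(E₁h₂ − E₂h₁) = E₂ → λ = E₂/(E₁h₂ − E₂h₁).
λ = 58/(40×24 − 58×5.9) = 58/617.8 = 0.09388 per s.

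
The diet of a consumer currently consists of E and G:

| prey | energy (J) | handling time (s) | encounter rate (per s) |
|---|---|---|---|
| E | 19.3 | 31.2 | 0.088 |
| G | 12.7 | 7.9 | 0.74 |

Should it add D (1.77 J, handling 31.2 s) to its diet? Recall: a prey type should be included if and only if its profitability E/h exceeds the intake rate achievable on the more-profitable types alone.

Current rate: (0.088×19.3 + 0.74×12.7)/(1 + 0.088×31.2 + 0.74×7.9) = 1.157 J/s.
D: E/h = 1.77/31.2 = 0.05673 J/s.
Since 0.05673 < R, time spent handling D is better spent searching.

No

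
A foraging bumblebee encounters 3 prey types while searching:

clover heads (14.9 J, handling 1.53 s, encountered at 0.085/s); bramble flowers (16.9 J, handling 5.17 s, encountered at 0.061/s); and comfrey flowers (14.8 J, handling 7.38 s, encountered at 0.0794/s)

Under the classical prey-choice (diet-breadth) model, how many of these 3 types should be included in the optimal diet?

3

Rank by E/h (J/s): clover heads 9.74, bramble flowers 3.27, comfrey flowers 2.01. Include each in turn until the next type's E/h falls below the running intake rate.
Rate on top 1: 1.121. bramble flowers: 3.27 > 1.121 → include.
Rate on top 2: 1.589. comfrey flowers: 2.01 > 1.589 → include.
Optimal diet: clover heads, bramble flowers, comfrey flowers — 3 of 3 types.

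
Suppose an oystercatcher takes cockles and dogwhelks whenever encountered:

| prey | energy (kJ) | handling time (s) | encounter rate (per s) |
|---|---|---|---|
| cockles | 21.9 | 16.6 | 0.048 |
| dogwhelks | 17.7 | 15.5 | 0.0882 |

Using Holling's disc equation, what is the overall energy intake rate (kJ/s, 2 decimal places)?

R = (0.048×21.9 + 0.0882×17.7) / (1 + 0.048×16.6 + 0.0882×15.5) = 2.612/3.164 = 0.8257 kJ/s.

0.83 kJ/s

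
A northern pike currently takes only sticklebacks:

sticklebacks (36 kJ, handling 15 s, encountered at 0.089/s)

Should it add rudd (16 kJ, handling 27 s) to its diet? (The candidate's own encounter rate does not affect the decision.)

On sticklebacks alone, R = ΣλE/(1+Σλh) = 3.204/2.335 = 1.372 kJ/s.
Profitability of rudd: 16/27 = 0.5926 kJ/s.
Since 0.5926 < R, time spent handling rudd is better spent searching.

No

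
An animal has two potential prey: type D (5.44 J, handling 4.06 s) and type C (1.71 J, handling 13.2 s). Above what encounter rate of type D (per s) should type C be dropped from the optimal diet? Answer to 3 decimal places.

0.026 per s

Drop type C once their profitability E₂/h₂ falls below the rate achievable on type D alone: E₂/h₂ = λE₁/(1 + λh₁).
Solve for λ: λE₁h₂ = E₂(1 + λh₁) → λ(E₁h₂ − E₂h₁) = E₂ → λ = E₂/(E₁h₂ − E₂h₁).
λ = 1.71/(5.44×13.2 − 1.71×4.06) = 1.71/64.87 = 0.02636 per s.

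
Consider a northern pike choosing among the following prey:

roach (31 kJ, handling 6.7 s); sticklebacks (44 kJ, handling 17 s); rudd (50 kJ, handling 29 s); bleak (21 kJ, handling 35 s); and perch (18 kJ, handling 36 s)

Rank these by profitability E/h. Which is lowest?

perch

In descending order of E/h:
roach: 31/6.7 = 4.63 kJ/s
sticklebacks: 44/17 = 2.59 kJ/s
rudd: 50/29 = 1.72 kJ/s
bleak: 21/35 = 0.6 kJ/s
perch: 18/36 = 0.5 kJ/s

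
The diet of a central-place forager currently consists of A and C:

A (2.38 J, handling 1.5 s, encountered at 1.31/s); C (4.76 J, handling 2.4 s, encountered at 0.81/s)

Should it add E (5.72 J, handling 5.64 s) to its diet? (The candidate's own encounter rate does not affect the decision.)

No

Intake rate on the current diet: R = (1.31×2.38 + 0.81×4.76) / (1 + 1.31×1.5 + 0.81×2.4) = 6.973/4.909 = 1.421 J/s.
E: E/h = 5.72/5.64 = 1.014 J/s.
Since 1.014 < R, time spent handling E is better spent searching.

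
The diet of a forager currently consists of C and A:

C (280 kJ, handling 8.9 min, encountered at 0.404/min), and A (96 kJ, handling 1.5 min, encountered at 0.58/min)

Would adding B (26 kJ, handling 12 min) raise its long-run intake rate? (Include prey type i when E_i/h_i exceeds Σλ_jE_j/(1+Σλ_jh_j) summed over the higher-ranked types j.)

On C and A alone, R = ΣλE/(1+Σλh) = 168.8/5.466 = 30.88 kJ/min.
B: E/h = 26/12 = 2.167 kJ/min.
2.167 < 30.88, so adding B would lower the average — exclude it.

No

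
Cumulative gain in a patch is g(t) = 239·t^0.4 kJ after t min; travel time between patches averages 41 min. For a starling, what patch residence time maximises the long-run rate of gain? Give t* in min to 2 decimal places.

27.33 min

By the marginal value theorem, leave when the instantaneous gain rate g'(t) equals the habitat-wide average g(t)/(T + t).
g'(t) = 0.4·239·t^-0.6. Setting 0.4·239·t^-0.6 = 239·t^0.4/(41+t) gives 0.4(41+t) = t, so 0.60·t = 0.4×41.
t* = 0.4×41/0.60 = 27.33 min.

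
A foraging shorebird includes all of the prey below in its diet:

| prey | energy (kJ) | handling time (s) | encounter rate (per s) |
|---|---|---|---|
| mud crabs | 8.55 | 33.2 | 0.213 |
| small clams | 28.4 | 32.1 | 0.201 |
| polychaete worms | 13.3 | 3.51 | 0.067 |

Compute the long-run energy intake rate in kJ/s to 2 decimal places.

R = Σλ_iE_i / (1 + Σλ_ih_i)
Numerator: 0.213×8.55 + 0.201×28.4 + 0.067×13.3 = 8.421
Denominator: 1 + 0.213×33.2 + 0.201×32.1 + 0.067×3.51 = 14.76
R = 8.421/14.76 = 0.5705 kJ/s

0.57 kJ/s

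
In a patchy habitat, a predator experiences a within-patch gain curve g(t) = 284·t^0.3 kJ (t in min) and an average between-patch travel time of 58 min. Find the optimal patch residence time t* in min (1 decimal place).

Maximise g(t)/(T+t): set derivative to zero → g'(t)(T+t) = g(t).
g'(t) = 0.3·284·t^-0.7. Setting 0.3·284·t^-0.7 = 284·t^0.3/(58+t) gives 0.3(58+t) = t, so 0.70·t = 0.3×58.
t* = 0.3×58/0.70 = 24.86 min.

24.9 min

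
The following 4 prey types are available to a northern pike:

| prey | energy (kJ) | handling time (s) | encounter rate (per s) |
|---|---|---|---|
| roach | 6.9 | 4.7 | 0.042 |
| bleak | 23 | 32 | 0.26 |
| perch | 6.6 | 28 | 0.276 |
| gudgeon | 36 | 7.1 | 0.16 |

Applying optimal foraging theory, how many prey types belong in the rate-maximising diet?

Profitabilities (E/h, kJ/s): gudgeon 5.07, roach 1.47, bleak 0.719, perch 0.236. Add prey in this order while the next type's profitability exceeds the intake rate on those already taken.
Rate on top 1: 2.697. roach: 1.47 < 2.697 → exclude; stop.
Optimal diet: gudgeon — 1 of 4 types.

1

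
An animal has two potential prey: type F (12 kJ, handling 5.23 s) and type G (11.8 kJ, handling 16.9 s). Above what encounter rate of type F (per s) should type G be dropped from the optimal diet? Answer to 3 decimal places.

0.084 per s

At the threshold, the rate on type F alone equals the profitability of type G: λ·12/(1 + λ·5.23) = 11.8/16.9 = 0.6982.
Rearranging, λ(12 − 0.6982×5.23) = 0.6982, so λ = 0.6982/8.348 = 0.08364 per s.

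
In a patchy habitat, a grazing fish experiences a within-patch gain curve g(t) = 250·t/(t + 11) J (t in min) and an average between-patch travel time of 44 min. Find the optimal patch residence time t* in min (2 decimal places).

Optimal t* satisfies g'(t*) = g(t*)/(T + t*).
g'(t) = 250·11/(t + 11)². Setting 250·11/(t+11)² = 250t/[(t+11)(44+t)] gives 11(44+t) = t(t+11), so t² = 11×44 = 484.
t* = √484 = 22 min.

22.00 min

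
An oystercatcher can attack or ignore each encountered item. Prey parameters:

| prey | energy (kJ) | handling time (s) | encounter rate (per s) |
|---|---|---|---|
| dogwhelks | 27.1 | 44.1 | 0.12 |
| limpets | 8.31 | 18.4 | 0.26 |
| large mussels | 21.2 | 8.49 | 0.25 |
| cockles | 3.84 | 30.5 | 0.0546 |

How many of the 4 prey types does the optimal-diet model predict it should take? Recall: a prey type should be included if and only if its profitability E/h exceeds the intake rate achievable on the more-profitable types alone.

Rank by E/h (kJ/s): large mussels 2.5, dogwhelks 0.615, limpets 0.452, cockles 0.126. Include each in turn until the next type's E/h falls below the running intake rate.
Rate on top 1: 1.697. dogwhelks: 0.615 < 1.697 → exclude; stop.
Optimal diet: large mussels — 1 of 4 types.

1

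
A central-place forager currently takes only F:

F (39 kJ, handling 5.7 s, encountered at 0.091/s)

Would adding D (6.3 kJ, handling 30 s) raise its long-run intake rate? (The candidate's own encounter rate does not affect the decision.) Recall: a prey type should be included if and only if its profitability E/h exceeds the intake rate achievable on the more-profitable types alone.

Current rate: (0.091×39)/(1 + 0.091×5.7) = 2.337 kJ/s.
Profitability of D: 6.3/30 = 0.21 kJ/s.
0.21 < 2.337, so adding D would lower the average — exclude it.

No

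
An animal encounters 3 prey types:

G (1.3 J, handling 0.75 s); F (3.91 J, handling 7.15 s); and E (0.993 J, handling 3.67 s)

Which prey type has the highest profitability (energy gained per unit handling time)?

G

In descending order of E/h:
G: 1.3/0.75 = 1.73 J/s
F: 3.91/7.15 = 0.547 J/s
E: 0.993/3.67 = 0.271 J/s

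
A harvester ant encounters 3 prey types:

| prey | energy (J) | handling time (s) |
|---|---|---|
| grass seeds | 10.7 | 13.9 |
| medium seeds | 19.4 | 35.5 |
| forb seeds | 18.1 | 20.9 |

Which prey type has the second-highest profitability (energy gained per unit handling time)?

Profitability E/h (J/s): grass seeds = 10.7/13.9 = 0.77, medium seeds = 19.4/35.5 = 0.546, forb seeds = 18.1/20.9 = 0.866.
Ranked: forb seeds > grass seeds > medium seeds.

grass seeds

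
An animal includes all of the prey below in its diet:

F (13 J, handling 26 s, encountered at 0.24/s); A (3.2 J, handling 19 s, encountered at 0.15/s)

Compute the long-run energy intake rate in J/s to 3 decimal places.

R = (0.24×13 + 0.15×3.2) / (1 + 0.24×26 + 0.15×19) = 3.6/10.09 = 0.3568 J/s.

0.357 J/s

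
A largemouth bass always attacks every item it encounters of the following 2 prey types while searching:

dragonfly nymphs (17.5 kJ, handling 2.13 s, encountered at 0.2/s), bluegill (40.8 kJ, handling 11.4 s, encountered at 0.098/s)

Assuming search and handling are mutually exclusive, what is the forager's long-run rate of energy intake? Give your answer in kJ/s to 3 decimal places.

2.948 kJ/s

R = (0.2×17.5 + 0.098×40.8) / (1 + 0.2×2.13 + 0.098×11.4) = 7.498/2.543 = 2.948 kJ/s.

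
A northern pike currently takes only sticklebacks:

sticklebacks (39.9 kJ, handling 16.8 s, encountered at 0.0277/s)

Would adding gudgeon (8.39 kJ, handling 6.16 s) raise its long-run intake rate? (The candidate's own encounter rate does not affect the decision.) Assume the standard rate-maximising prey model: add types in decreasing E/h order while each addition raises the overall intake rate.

On sticklebacks alone, R = ΣλE/(1+Σλh) = 1.105/1.465 = 0.7542 kJ/s.
gudgeon: E/h = 8.39/6.16 = 1.362 kJ/s.
Since 1.362 > R, including gudgeon increases the long-run rate.

Yes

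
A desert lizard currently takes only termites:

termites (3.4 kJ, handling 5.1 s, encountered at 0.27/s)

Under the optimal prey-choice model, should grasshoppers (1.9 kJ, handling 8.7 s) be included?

No

Intake rate on the current diet: R = (0.27×3.4) / (1 + 0.27×5.1) = 0.918/2.377 = 0.3862 kJ/s.
grasshoppers: E/h = 1.9/8.7 = 0.2184 kJ/s.
0.2184 < 0.3862, so adding grasshoppers would lower the average — exclude it.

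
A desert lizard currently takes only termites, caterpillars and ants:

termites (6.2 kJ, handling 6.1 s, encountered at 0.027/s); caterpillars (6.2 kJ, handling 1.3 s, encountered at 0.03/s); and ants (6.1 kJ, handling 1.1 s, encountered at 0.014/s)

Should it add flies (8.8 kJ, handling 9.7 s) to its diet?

Current rate: (0.027×6.2 + 0.03×6.2 + 0.014×6.1)/(1 + 0.027×6.1 + 0.03×1.3 + 0.014×1.1) = 0.3599 kJ/s.
Profitability of flies: 8.8/9.7 = 0.9072 kJ/s.
0.9072 > 0.3599, so adding flies raises the average — include it.

Yes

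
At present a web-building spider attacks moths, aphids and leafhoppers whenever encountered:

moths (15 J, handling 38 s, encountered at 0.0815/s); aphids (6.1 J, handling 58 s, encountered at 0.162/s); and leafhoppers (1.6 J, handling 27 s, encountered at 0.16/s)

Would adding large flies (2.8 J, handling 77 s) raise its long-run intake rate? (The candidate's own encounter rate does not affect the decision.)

Current rate: (0.0815×15 + 0.162×6.1 + 0.16×1.6)/(1 + 0.0815×38 + 0.162×58 + 0.16×27) = 0.1385 J/s.
Profitability of large flies: 2.8/77 = 0.03636 J/s.
Since 0.03636 < R, time spent handling large flies is better spent searching.

No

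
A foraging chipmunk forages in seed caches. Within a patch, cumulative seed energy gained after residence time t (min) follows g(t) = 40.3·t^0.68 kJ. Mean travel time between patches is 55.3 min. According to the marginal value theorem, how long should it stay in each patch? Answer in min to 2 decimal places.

Maximise g(t)/(T+t): set derivative to zero → g'(t)(T+t) = g(t).
g'(t) = 0.68·40.3·t^-0.32. Setting 0.68·40.3·t^-0.32 = 40.3·t^0.68/(55.3+t) gives 0.68(55.3+t) = t, so 0.32·t = 0.68×55.3.
t* = 0.68×55.3/0.32 = 117.5 min.

117.51 min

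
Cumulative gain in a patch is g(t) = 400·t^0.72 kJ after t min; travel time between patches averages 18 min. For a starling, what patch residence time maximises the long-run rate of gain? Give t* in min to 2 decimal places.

46.29 min

Optimal t* satisfies g'(t*) = g(t*)/(T + t*).
g'(t) = 0.72·400·t^-0.28. Setting 0.72·400·t^-0.28 = 400·t^0.72/(18+t) gives 0.72(18+t) = t, so 0.28·t = 0.72×18.
t* = 0.72×18/0.28 = 46.29 min.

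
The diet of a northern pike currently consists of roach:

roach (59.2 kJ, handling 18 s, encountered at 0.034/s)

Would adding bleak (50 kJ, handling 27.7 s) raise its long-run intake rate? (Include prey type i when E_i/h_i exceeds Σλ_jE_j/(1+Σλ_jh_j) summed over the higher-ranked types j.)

Intake rate on the current diet: R = (0.034×59.2) / (1 + 0.034×18) = 2.013/1.612 = 1.249 kJ/s.
Profitability of bleak: 50/27.7 = 1.805 kJ/s.
Since 1.805 > R, including bleak increases the long-run rate.

Yes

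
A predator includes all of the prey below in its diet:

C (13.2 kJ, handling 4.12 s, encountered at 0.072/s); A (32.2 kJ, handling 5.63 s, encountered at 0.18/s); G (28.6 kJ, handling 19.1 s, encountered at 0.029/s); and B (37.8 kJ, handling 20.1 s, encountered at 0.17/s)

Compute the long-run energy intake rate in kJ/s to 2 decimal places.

2.23 kJ/s

R = Σλ_iE_i / (1 + Σλ_ih_i)
Numerator: 0.072×13.2 + 0.18×32.2 + 0.029×28.6 + 0.17×37.8 = 14
Denominator: 1 + 0.072×4.12 + 0.18×5.63 + 0.029×19.1 + 0.17×20.1 = 6.281
R = 14/6.281 = 2.229 kJ/s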